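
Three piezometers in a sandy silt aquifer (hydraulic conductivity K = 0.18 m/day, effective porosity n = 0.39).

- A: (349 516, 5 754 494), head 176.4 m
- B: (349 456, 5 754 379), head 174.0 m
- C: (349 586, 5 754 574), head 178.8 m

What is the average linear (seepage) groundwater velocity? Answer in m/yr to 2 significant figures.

4.5 m/yr

Three-point gradient (reference A): Δ to B = (-60, -115, -2.4), Δ to C = (70, 80, +2.4).
∂h/∂x = +0.02585, ∂h/∂y = +0.007385 (det = 3250).
|∇h| = √(0.02585² + 0.007385²) = 0.02688
Seepage velocity v = K·i/n = 0.18 × 0.02688 / 0.39 = 0.01241 m/day = 4.533 m/yr.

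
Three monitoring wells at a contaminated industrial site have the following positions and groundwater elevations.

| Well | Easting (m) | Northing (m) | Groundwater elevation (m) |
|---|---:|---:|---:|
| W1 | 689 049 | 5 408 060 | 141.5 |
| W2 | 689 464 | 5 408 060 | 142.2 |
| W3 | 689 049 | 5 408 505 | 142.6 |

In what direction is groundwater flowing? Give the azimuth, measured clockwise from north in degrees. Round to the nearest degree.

214°

∂h/∂x = (142.2 − 141.5) / (689464 − 689049) = +0.001687
∂h/∂y = (142.6 − 141.5) / (5408505 − 5408060) = +0.002472
Flow direction (−∇h) has components (-0.001687 E, -0.002472 N).
Azimuth = atan2(E, N) = atan2(-0.001687, -0.002472) = 214.3° ≈ 214°.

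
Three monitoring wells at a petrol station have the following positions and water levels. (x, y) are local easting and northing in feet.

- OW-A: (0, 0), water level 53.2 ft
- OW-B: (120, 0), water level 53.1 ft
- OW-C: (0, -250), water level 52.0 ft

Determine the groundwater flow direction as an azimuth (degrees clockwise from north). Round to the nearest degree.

170°

∂h/∂x = (53.1 − 53.2) / (120 − 0) = -0.0008333
∂h/∂y = (52.0 − 53.2) / (-250 − 0) = +0.004800
Flow direction (−∇h) has components (+0.0008333 E, -0.004800 N).
Azimuth = atan2(E, N) = atan2(+0.0008333, -0.004800) = 170.2° ≈ 170°.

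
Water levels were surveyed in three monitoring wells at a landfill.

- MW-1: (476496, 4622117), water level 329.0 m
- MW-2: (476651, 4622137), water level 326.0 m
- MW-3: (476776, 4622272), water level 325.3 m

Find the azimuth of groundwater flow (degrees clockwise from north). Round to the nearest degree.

124°

With h = a·x + b·y + c and MW-1 as origin, the differences give:
  155·a + 20·b = -3.0
  280·a + 155·b = -3.7
Eliminate b (×155 and ×20, subtract): 18425·a = -391.00 → a = ∂h/∂x = -0.02122
Back-substitute: b = ∂h/∂y = +0.01446.
Flow direction (−∇h) has components (+0.02122 E, -0.01446 N).
Azimuth = atan2(E, N) = atan2(+0.02122, -0.01446) = 124.3° ≈ 124°.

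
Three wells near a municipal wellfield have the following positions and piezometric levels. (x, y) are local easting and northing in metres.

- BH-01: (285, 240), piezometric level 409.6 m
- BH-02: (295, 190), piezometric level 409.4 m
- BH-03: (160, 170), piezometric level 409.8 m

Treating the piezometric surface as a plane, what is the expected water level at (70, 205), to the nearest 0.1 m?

410.2 m

Differences from BH-01: to BH-02 (Δx, Δy, Δh) = (10, -50, -0.2); to BH-03 = (-125, -70, +0.2).
Determinant of the coordinate differences = 10·(-70) − (-125)·(-50) = -6950.
∂h/∂x = [(-0.2)·(-70) − (+0.2)·(-50)] / -6950 = -0.003453
∂h/∂y = [10·(+0.2) − (-125)·(-0.2)] / -6950 = +0.003309
h(70, 205) = 409.6 + (-0.003453)·(-215) + (+0.003309)·(-35) = 409.6 +0.742 -0.116 = 410.227 m.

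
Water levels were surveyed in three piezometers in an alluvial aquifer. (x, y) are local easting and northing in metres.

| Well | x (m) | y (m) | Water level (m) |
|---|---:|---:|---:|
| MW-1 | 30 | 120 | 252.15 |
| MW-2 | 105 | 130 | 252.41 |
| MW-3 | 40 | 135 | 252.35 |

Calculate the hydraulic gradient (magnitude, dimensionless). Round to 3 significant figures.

0.0122

With h = a·x + b·y + c and MW-1 as origin, the differences give:
  75·a + 10·b = +0.26
  10·a + 15·b = +0.20
Eliminate b (×15 and ×10, subtract): 1025·a = 1.900 → a = ∂h/∂x = +0.001854
Back-substitute: b = ∂h/∂y = +0.01210.
|∇h| = √(0.001854² + 0.01210²) = 0.01224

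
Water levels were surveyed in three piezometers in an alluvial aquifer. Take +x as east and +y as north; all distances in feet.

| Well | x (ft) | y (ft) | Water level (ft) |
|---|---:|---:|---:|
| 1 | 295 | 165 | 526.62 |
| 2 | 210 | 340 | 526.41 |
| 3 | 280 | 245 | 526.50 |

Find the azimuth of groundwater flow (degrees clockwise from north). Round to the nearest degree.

031°

Differences from 1: to 2 (Δx, Δy, Δh) = (-85, 175, -0.21); to 3 = (-15, 80, -0.12).
Solve a·Δx + b·Δy = Δh: det = (-85)·80 − (-15)·175 = -4175.
∂h/∂x = [(-0.21)·80 − (-0.12)·175] / -4175 = -0.001006
∂h/∂y = [(-85)·(-0.12) − (-15)·(-0.21)] / -4175 = -0.001689
Flow direction (−∇h) has components (+0.001006 E, +0.001689 N).
Azimuth = atan2(E, N) = atan2(+0.001006, +0.001689) = 30.8° ≈ 031°.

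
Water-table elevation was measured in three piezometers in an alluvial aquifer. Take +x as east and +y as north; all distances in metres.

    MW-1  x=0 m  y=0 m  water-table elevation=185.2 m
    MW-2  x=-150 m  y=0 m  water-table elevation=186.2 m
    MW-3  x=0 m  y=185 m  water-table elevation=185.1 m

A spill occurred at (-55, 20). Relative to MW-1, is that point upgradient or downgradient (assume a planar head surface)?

upgradient

∂h/∂x = (186.2 − 185.2) / (-150 − 0) = -0.006667
∂h/∂y = (185.1 − 185.2) / (185 − 0) = -0.0005405
Head at (-55, 20) = 185.2 + (-0.006667)·(-55) + (-0.0005405)·(20) = 185.56 m.
That is higher than the 185.2 m at MW-1, so the point is upgradient.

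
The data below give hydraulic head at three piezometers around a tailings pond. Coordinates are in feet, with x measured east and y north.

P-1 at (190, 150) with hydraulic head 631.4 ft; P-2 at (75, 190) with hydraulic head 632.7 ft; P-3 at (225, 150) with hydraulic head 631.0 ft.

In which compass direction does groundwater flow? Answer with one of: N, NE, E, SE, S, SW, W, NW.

E

Three-point gradient (reference P-1): Δ to P-2 = (-115, 40, +1.3), Δ to P-3 = (35, 0, -0.4).
∂h/∂x = -0.01143, ∂h/∂y = -0.0003571 (det = -1400).
Flow = −∇h = (+0.01143 east, +0.0003571 north), which points east.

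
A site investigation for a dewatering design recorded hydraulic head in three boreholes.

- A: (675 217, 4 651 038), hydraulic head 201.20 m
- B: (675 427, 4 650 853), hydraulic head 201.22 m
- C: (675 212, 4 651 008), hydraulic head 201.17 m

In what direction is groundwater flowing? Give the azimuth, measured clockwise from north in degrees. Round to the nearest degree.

Three-point gradient (reference A): Δ to B = (210, -185, +0.02), Δ to C = (-5, -30, -0.03).
∂h/∂x = +0.0008512, ∂h/∂y = +0.0008581 (det = -7225).
Flow direction (−∇h) has components (-0.0008512 E, -0.0008581 N).
Azimuth = atan2(E, N) = atan2(-0.0008512, -0.0008581) = 224.8° ≈ 225°.

225°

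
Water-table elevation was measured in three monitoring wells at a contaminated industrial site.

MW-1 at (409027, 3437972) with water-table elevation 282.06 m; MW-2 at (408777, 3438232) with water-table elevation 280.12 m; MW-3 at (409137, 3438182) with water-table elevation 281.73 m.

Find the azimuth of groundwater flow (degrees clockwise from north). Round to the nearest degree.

Taking MW-1 as reference: MW-2−MW-1 = (-250, 260, -1.94); MW-3−MW-1 = (110, 210, -0.33).
Determinant of the coordinate differences = (-250)·210 − 110·260 = -81100.
∂h/∂x = [(-1.94)·210 − (-0.33)·260] / -81100 = +0.003965
∂h/∂y = [(-250)·(-0.33) − 110·(-1.94)] / -81100 = -0.003649
Flow direction (−∇h) has components (-0.003965 E, +0.003649 N).
Azimuth = atan2(E, N) = atan2(-0.003965, +0.003649) = 312.6° ≈ 313°.

313°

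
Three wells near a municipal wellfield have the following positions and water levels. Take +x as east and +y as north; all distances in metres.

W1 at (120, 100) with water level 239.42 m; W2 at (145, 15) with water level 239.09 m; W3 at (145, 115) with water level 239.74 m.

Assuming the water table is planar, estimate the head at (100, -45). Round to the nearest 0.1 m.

238.3 m

With h = a·x + b·y + c and W1 as origin, the differences give:
  25·a + (-85)·b = -0.33
  25·a + 15·b = +0.32
Eliminate b (×15 and ×(-85), subtract): 2500·a = 22.250 → a = ∂h/∂x = +0.008900
Back-substitute: b = ∂h/∂y = +0.006500.
h(100, -45) = 239.42 + (+0.008900)·(-20) + (+0.006500)·(-145) = 239.42 -0.178 -0.943 = 238.299 m.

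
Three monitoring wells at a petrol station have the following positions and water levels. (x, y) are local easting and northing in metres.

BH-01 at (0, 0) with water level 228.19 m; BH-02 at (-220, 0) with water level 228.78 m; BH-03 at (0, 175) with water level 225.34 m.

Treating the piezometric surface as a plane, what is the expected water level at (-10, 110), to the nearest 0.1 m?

∂h/∂x = (228.78 − 228.19) / (-220 − 0) = -0.002682
∂h/∂y = (225.34 − 228.19) / (175 − 0) = -0.01629
h(-10, 110) = 228.19 + (-0.002682)·(-10) + (-0.01629)·(110) = 228.19 +0.027 -1.791 = 226.425 m.

226.4 m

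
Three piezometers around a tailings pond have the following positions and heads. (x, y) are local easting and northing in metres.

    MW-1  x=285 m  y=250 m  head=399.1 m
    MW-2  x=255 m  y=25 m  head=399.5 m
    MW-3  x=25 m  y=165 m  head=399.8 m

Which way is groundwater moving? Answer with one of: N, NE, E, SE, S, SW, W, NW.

With h = a·x + b·y + c and MW-1 as origin, the differences give:
  (-30)·a + (-225)·b = +0.4
  (-260)·a + (-85)·b = +0.7
Eliminate b (×(-85) and ×(-225), subtract): -55950·a = 123.50 → a = ∂h/∂x = -0.002207
Back-substitute: b = ∂h/∂y = -0.001483.
Flow = −∇h = (+0.002207 east, +0.001483 north), which points northeast.

NE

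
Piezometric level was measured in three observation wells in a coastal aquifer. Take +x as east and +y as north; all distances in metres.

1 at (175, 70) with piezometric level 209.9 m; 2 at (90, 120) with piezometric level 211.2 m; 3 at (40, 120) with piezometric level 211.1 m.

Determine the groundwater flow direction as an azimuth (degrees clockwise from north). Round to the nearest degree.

With h = a·x + b·y + c and 1 as origin, the differences give:
  (-85)·a + 50·b = +1.3
  (-135)·a + 50·b = +1.2
Eliminate b (×50 and ×50, subtract): 2500·a = 5.00 → a = ∂h/∂x = +0.002000
Back-substitute: b = ∂h/∂y = +0.02940.
Flow direction (−∇h) has components (-0.002000 E, -0.02940 N).
Azimuth = atan2(E, N) = atan2(-0.002000, -0.02940) = 183.9° ≈ 184°.

184°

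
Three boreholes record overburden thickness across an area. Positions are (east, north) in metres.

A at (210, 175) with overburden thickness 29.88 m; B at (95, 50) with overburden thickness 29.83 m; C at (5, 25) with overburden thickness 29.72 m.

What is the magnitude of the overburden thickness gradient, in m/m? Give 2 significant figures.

0.0018 m/m

Taking A as reference: B−A = (-115, -125, -0.05); C−A = (-205, -150, -0.16).
Determinant of the coordinate differences = (-115)·(-150) − (-205)·(-125) = -8375.
∂d/∂x = [(-0.05)·(-150) − (-0.16)·(-125)] / -8375 = +0.001493
∂d/∂y = [(-115)·(-0.16) − (-205)·(-0.05)] / -8375 = -0.0009731
|∇f| = √(0.001493² + -0.0009731²) = 0.001782 m/m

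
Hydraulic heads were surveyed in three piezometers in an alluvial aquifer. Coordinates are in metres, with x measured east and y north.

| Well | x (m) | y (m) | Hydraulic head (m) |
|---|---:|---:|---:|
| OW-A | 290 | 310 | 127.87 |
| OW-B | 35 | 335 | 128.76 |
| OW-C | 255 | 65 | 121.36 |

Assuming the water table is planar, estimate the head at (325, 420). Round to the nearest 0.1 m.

Taking OW-A as reference: OW-B−OW-A = (-255, 25, +0.89); OW-C−OW-A = (-35, -245, -6.51).
Determinant of the coordinate differences = (-255)·(-245) − (-35)·25 = 63350.
∂h/∂x = [(+0.89)·(-245) − (-6.51)·25] / 63350 = -0.0008729
∂h/∂y = [(-255)·(-6.51) − (-35)·(+0.89)] / 63350 = +0.02670
h(325, 420) = 127.87 + (-0.0008729)·(35) + (+0.02670)·(110) = 127.87 -0.031 +2.937 = 130.776 m.

130.8 m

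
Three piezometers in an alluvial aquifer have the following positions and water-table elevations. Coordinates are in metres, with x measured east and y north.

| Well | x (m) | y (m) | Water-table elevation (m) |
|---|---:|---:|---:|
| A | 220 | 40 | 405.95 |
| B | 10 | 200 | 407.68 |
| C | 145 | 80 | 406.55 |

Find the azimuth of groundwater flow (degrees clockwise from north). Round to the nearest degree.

098°

Taking A as reference: B−A = (-210, 160, +1.73); C−A = (-75, 40, +0.60).
Solve a·Δx + b·Δy = Δh: det = (-210)·40 − (-75)·160 = 3600.
∂h/∂x = [(+1.73)·40 − (+0.60)·160] / 3600 = -0.007444
∂h/∂y = [(-210)·(+0.60) − (-75)·(+1.73)] / 3600 = +0.001042
Flow direction (−∇h) has components (+0.007444 E, -0.001042 N).
Azimuth = atan2(E, N) = atan2(+0.007444, -0.001042) = 98.0° ≈ 098°.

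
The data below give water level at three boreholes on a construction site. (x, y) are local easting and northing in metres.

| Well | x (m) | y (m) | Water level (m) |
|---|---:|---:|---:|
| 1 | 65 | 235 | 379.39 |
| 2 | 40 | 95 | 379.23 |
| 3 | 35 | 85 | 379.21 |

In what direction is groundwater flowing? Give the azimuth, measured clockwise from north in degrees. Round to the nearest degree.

256°

Three-point gradient (reference 1): Δ to 2 = (-25, -140, -0.16), Δ to 3 = (-30, -150, -0.18).
∂h/∂x = +0.002667, ∂h/∂y = +0.0006667 (det = -450).
Flow direction (−∇h) has components (-0.002667 E, -0.0006667 N).
Azimuth = atan2(E, N) = atan2(-0.002667, -0.0006667) = 256.0° ≈ 256°.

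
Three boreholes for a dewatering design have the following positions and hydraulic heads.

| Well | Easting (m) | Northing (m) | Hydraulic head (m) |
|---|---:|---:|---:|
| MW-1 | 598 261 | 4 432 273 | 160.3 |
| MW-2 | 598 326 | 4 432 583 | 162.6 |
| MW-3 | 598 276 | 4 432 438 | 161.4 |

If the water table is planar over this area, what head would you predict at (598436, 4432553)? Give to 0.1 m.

With h = a·x + b·y + c and MW-1 as origin, the differences give:
  65·a + 310·b = +2.3
  15·a + 165·b = +1.1
Eliminate b (×165 and ×310, subtract): 6075·a = 38.50 → a = ∂h/∂x = +0.006337
Back-substitute: b = ∂h/∂y = +0.006091.
h(598436, 4432553) = 160.3 + (+0.006337)·(175) + (+0.006091)·(280) = 160.3 +1.109 +1.705 = 163.114 m.

163.1 m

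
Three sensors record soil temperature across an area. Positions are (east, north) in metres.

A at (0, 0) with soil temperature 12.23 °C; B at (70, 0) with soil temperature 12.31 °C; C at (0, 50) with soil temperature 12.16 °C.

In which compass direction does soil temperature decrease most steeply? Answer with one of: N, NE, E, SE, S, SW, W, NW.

NW

∂T/∂x = (12.31 − 12.23) / (70 − 0) = +0.001143
∂T/∂y = (12.16 − 12.23) / (50 − 0) = -0.001400
Steepest decrease is along −∇f = (-0.001143 E, +0.001400 N) → northwest.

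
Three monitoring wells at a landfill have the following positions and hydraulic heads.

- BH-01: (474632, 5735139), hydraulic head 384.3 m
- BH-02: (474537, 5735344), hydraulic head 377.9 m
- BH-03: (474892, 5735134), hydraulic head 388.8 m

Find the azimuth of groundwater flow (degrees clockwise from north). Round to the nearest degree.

Differences from BH-01: to BH-02 (Δx, Δy, Δh) = (-95, 205, -6.4); to BH-03 = (260, -5, +4.5).
Solve a·Δx + b·Δy = Δh: det = (-95)·(-5) − 260·205 = -52825.
∂h/∂x = [(-6.4)·(-5) − (+4.5)·205] / -52825 = +0.01686
∂h/∂y = [(-95)·(+4.5) − 260·(-6.4)] / -52825 = -0.02341
Flow direction (−∇h) has components (-0.01686 E, +0.02341 N).
Azimuth = atan2(E, N) = atan2(-0.01686, +0.02341) = 324.2° ≈ 324°.

324°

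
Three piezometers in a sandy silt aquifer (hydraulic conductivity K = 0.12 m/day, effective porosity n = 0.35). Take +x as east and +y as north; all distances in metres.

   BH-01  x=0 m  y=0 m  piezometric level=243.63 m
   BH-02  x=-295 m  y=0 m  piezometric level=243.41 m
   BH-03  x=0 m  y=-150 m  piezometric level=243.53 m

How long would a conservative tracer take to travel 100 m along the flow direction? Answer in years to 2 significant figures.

800 years

∂h/∂x = (243.41 − 243.63) / (-295 − 0) = +0.0007458
∂h/∂y = (243.53 − 243.63) / (-150 − 0) = +0.0006667
|∇h| = √(0.0007458² + 0.0006667²) = 0.001
Seepage velocity v = K·i/n = 0.12 × 0.001 / 0.35 = 0.0003429 m/day.
t = 100 / 0.0003429 = 2.916e+05 days = 798 years.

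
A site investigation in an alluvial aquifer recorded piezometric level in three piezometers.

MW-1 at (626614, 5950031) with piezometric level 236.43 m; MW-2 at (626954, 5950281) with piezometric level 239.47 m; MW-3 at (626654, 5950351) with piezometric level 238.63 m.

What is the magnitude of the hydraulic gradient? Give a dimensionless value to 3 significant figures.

Taking MW-1 as reference: MW-2−MW-1 = (340, 250, +3.04); MW-3−MW-1 = (40, 320, +2.20).
Determinant of the coordinate differences = 340·320 − 40·250 = 98800.
∂h/∂x = [(+3.04)·320 − (+2.20)·250] / 98800 = +0.004279
∂h/∂y = [340·(+2.20) − 40·(+3.04)] / 98800 = +0.006340
|∇h| = √(0.004279² + 0.006340²) = 0.007649

0.00765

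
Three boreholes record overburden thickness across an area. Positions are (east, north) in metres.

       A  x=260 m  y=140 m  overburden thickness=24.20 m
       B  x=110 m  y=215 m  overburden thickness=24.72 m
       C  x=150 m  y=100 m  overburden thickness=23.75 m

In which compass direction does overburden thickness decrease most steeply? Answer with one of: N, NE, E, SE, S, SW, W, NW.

S

Taking A as reference: B−A = (-150, 75, +0.52); C−A = (-110, -40, -0.45).
Determinant of the coordinate differences = (-150)·(-40) − (-110)·75 = 14250.
∂d/∂x = [(+0.52)·(-40) − (-0.45)·75] / 14250 = +0.0009088
∂d/∂y = [(-150)·(-0.45) − (-110)·(+0.52)] / 14250 = +0.008751
Steepest decrease is along −∇f = (-0.0009088 E, -0.008751 N) → south.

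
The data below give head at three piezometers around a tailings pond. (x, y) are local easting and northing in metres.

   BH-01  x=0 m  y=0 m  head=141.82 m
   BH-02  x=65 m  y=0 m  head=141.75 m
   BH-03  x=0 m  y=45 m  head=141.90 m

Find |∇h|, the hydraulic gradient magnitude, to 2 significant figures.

0.0021

∂h/∂x = (141.75 − 141.82) / (65 − 0) = -0.001077
∂h/∂y = (141.90 − 141.82) / (45 − 0) = +0.001778
|∇h| = √(-0.001077² + 0.001778²) = 0.002079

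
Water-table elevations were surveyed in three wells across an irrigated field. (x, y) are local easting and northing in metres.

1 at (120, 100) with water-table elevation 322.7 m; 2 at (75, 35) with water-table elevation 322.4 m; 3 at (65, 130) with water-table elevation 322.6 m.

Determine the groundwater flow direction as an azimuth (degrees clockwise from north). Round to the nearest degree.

With h = a·x + b·y + c and 1 as origin, the differences give:
  (-45)·a + (-65)·b = -0.3
  (-55)·a + 30·b = -0.1
Eliminate b (×30 and ×(-65), subtract): -4925·a = -15.50 → a = ∂h/∂x = +0.003147
Back-substitute: b = ∂h/∂y = +0.002437.
Flow direction (−∇h) has components (-0.003147 E, -0.002437 N).
Azimuth = atan2(E, N) = atan2(-0.003147, -0.002437) = 232.3° ≈ 232°.

232°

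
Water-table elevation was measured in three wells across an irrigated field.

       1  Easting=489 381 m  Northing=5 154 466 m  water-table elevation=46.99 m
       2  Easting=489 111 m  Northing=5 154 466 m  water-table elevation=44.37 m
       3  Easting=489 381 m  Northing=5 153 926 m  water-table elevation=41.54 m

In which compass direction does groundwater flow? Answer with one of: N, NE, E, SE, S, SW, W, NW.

∂h/∂x = (44.37 − 46.99) / (489111 − 489381) = +0.009704
∂h/∂y = (41.54 − 46.99) / (5153926 − 5154466) = +0.01009
Flow = −∇h = (-0.009704 east, -0.01009 north), which points southwest.

SW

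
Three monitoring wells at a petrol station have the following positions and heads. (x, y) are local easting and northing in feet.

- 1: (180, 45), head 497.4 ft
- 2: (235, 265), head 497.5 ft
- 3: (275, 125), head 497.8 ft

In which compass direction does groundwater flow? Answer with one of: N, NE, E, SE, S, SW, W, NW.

With h = a·x + b·y + c and 1 as origin, the differences give:
  55·a + 220·b = +0.1
  95·a + 80·b = +0.4
Eliminate b (×80 and ×220, subtract): -16500·a = -80.00 → a = ∂h/∂x = +0.004848
Back-substitute: b = ∂h/∂y = -0.0007576.
Flow = −∇h = (-0.004848 east, +0.0007576 north), which points west.

W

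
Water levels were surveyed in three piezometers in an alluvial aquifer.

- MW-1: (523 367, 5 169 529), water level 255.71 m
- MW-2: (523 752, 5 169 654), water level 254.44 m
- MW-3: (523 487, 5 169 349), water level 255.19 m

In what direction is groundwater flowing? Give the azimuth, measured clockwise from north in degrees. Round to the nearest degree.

Three-point gradient (reference MW-1): Δ to MW-2 = (385, 125, -1.27), Δ to MW-3 = (120, -180, -0.52).
∂h/∂x = -0.003483, ∂h/∂y = +0.0005670 (det = -84300).
Flow direction (−∇h) has components (+0.003483 E, -0.0005670 N).
Azimuth = atan2(E, N) = atan2(+0.003483, -0.0005670) = 99.2° ≈ 099°.

099°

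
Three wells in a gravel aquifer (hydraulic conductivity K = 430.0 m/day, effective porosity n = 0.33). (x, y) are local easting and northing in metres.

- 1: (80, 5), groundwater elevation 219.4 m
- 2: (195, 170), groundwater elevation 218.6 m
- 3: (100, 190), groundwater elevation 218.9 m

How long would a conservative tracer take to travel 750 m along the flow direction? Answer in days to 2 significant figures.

130 days

Taking 1 as reference: 2−1 = (115, 165, -0.8); 3−1 = (20, 185, -0.5).
Solve a·Δx + b·Δy = Δh: det = 115·185 − 20·165 = 17975.
∂h/∂x = [(-0.8)·185 − (-0.5)·165] / 17975 = -0.003644
∂h/∂y = [115·(-0.5) − 20·(-0.8)] / 17975 = -0.002309
|∇h| = √(-0.003644² + -0.002309²) = 0.004314
Seepage velocity v = K·i/n = 430.0 × 0.004314 / 0.33 = 5.621 m/day.
t = 750 / 5.621 = 133.4 days.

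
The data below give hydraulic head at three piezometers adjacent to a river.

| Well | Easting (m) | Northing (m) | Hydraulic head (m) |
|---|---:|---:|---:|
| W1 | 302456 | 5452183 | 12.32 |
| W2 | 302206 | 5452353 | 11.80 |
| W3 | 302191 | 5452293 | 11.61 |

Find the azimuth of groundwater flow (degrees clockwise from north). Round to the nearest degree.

238°

Taking W1 as reference: W2−W1 = (-250, 170, -0.52); W3−W1 = (-265, 110, -0.71).
Solve a·Δx + b·Δy = Δh: det = (-250)·110 − (-265)·170 = 17550.
∂h/∂x = [(-0.52)·110 − (-0.71)·170] / 17550 = +0.003618
∂h/∂y = [(-250)·(-0.71) − (-265)·(-0.52)] / 17550 = +0.002262
Flow direction (−∇h) has components (-0.003618 E, -0.002262 N).
Azimuth = atan2(E, N) = atan2(-0.003618, -0.002262) = 238.0° ≈ 238°.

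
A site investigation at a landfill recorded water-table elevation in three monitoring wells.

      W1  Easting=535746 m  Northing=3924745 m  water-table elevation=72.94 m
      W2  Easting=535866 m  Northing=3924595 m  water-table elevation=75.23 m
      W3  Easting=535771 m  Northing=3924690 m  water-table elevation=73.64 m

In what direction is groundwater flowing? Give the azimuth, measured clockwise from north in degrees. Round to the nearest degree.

322°

With h = a·x + b·y + c and W1 as origin, the differences give:
  120·a + (-150)·b = +2.29
  25·a + (-55)·b = +0.70
Eliminate b (×(-55) and ×(-150), subtract): -2850·a = -20.950 → a = ∂h/∂x = +0.007351
Back-substitute: b = ∂h/∂y = -0.009386.
Flow direction (−∇h) has components (-0.007351 E, +0.009386 N).
Azimuth = atan2(E, N) = atan2(-0.007351, +0.009386) = 321.9° ≈ 322°.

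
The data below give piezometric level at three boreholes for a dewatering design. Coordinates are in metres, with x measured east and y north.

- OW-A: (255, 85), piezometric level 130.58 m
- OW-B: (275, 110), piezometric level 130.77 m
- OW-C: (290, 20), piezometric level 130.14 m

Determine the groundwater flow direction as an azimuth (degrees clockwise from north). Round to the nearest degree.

185°

With h = a·x + b·y + c and OW-A as origin, the differences give:
  20·a + 25·b = +0.19
  35·a + (-65)·b = -0.44
Eliminate b (×(-65) and ×25, subtract): -2175·a = -1.350 → a = ∂h/∂x = +0.0006207
Back-substitute: b = ∂h/∂y = +0.007103.
Flow direction (−∇h) has components (-0.0006207 E, -0.007103 N).
Azimuth = atan2(E, N) = atan2(-0.0006207, -0.007103) = 185.0° ≈ 185°.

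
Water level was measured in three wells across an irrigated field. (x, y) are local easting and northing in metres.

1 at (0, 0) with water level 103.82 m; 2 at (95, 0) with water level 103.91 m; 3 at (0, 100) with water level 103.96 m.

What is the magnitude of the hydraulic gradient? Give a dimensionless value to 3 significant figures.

0.00169

∂h/∂x = (103.91 − 103.82) / (95 − 0) = +0.0009474
∂h/∂y = (103.96 − 103.82) / (100 − 0) = +0.001400
|∇h| = √(0.0009474² + 0.001400²) = 0.00169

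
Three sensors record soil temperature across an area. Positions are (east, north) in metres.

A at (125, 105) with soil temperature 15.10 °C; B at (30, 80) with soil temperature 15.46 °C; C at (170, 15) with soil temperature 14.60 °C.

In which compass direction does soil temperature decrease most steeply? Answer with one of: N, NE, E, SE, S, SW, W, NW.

Three-point gradient (reference A): Δ to B = (-95, -25, +0.36), Δ to C = (45, -90, -0.50).
∂T/∂x = -0.004641, ∂T/∂y = +0.003235 (det = 9675).
Steepest decrease is along −∇f = (+0.004641 E, -0.003235 N) → southeast.

SE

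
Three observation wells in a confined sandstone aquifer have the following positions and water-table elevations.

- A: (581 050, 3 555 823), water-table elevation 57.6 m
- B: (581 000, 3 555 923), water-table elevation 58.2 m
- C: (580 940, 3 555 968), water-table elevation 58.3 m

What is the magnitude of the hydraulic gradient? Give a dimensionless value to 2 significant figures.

Taking A as reference: B−A = (-50, 100, +0.6); C−A = (-110, 145, +0.7).
Determinant of the coordinate differences = (-50)·145 − (-110)·100 = 3750.
∂h/∂x = [(+0.6)·145 − (+0.7)·100] / 3750 = +0.004533
∂h/∂y = [(-50)·(+0.7) − (-110)·(+0.6)] / 3750 = +0.008267
|∇h| = √(0.004533² + 0.008267²) = 0.009428

0.0094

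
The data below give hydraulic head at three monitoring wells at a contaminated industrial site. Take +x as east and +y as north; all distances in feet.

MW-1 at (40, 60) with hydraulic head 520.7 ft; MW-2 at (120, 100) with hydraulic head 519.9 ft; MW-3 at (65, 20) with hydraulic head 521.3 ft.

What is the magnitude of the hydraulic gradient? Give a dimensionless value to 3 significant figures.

0.0163

Three-point gradient (reference MW-1): Δ to MW-2 = (80, 40, -0.8), Δ to MW-3 = (25, -40, +0.6).
∂h/∂x = -0.001905, ∂h/∂y = -0.01619 (det = -4200).
|∇h| = √(-0.001905² + -0.01619²) = 0.0163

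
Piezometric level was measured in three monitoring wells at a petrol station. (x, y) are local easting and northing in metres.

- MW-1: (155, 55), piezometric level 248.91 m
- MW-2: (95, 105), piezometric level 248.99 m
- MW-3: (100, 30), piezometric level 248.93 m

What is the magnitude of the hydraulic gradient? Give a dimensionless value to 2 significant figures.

With h = a·x + b·y + c and MW-1 as origin, the differences give:
  (-60)·a + 50·b = +0.08
  (-55)·a + (-25)·b = +0.02
Eliminate b (×(-25) and ×50, subtract): 4250·a = -3.000 → a = ∂h/∂x = -0.0007059
Back-substitute: b = ∂h/∂y = +0.0007529.
|∇h| = √(-0.0007059² + 0.0007529²) = 0.001032

0.0010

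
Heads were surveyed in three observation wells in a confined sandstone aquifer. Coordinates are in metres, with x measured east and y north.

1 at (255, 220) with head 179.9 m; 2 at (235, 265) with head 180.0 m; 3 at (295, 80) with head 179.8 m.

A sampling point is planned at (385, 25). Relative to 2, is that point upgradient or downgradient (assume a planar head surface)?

downgradient

Taking 1 as reference: 2−1 = (-20, 45, +0.1); 3−1 = (40, -140, -0.1).
Determinant of the coordinate differences = (-20)·(-140) − 40·45 = 1000.
∂h/∂x = [(+0.1)·(-140) − (-0.1)·45] / 1000 = -0.009500
∂h/∂y = [(-20)·(-0.1) − 40·(+0.1)] / 1000 = -0.002000
Head at (385, 25) = 179.9 + (-0.009500)·(130) + (-0.002000)·(-195) = 179.06 m.
That is lower than the 180.0 m at 2, so the point is downgradient.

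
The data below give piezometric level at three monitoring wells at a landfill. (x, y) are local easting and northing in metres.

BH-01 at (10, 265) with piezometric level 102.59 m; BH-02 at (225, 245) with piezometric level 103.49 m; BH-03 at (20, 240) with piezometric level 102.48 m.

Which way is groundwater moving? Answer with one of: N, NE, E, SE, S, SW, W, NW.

Differences from BH-01: to BH-02 (Δx, Δy, Δh) = (215, -20, +0.90); to BH-03 = (10, -25, -0.11).
Determinant of the coordinate differences = 215·(-25) − 10·(-20) = -5175.
∂h/∂x = [(+0.90)·(-25) − (-0.11)·(-20)] / -5175 = +0.004773
∂h/∂y = [215·(-0.11) − 10·(+0.90)] / -5175 = +0.006309
Flow = −∇h = (-0.004773 east, -0.006309 north), which points southwest.

SW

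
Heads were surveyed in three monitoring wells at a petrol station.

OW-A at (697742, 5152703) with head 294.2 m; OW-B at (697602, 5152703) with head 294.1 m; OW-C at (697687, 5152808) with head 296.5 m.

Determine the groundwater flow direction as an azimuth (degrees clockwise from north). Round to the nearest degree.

Differences from OW-A: to OW-B (Δx, Δy, Δh) = (-140, 0, -0.1); to OW-C = (-55, 105, +2.3).
Solve a·Δx + b·Δy = Δh: det = (-140)·105 − (-55)·0 = -14700.
∂h/∂x = [(-0.1)·105 − (+2.3)·0] / -14700 = +0.0007143
∂h/∂y = [(-140)·(+2.3) − (-55)·(-0.1)] / -14700 = +0.02228
Flow direction (−∇h) has components (-0.0007143 E, -0.02228 N).
Azimuth = atan2(E, N) = atan2(-0.0007143, -0.02228) = 181.8° ≈ 182°.

182°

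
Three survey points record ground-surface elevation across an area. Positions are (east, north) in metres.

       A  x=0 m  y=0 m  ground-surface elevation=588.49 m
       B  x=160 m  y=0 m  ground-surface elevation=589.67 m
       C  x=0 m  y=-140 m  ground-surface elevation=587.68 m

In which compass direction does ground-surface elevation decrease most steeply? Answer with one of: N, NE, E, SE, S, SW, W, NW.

∂z/∂x = (589.67 − 588.49) / (160 − 0) = +0.007375
∂z/∂y = (587.68 − 588.49) / (-140 − 0) = +0.005786
Steepest decrease is along −∇f = (-0.007375 E, -0.005786 N) → southwest.

SW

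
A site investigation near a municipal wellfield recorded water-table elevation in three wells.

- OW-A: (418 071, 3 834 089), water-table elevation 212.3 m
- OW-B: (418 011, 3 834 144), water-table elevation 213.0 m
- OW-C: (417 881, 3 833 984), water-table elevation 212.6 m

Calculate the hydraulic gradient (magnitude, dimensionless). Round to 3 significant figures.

0.00872

With h = a·x + b·y + c and OW-A as origin, the differences give:
  (-60)·a + 55·b = +0.7
  (-190)·a + (-105)·b = +0.3
Eliminate b (×(-105) and ×55, subtract): 16750·a = -90.00 → a = ∂h/∂x = -0.005373
Back-substitute: b = ∂h/∂y = +0.006866.
|∇h| = √(-0.005373² + 0.006866²) = 0.008718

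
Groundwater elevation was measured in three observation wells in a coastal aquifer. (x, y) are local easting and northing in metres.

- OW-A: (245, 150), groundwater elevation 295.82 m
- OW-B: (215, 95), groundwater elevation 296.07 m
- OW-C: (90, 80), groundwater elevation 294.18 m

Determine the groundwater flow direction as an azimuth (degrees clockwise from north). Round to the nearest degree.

309°

With h = a·x + b·y + c and OW-A as origin, the differences give:
  (-30)·a + (-55)·b = +0.25
  (-155)·a + (-70)·b = -1.64
Eliminate b (×(-70) and ×(-55), subtract): -6425·a = -107.700 → a = ∂h/∂x = +0.01676
Back-substitute: b = ∂h/∂y = -0.01369.
Flow direction (−∇h) has components (-0.01676 E, +0.01369 N).
Azimuth = atan2(E, N) = atan2(-0.01676, +0.01369) = 309.2° ≈ 309°.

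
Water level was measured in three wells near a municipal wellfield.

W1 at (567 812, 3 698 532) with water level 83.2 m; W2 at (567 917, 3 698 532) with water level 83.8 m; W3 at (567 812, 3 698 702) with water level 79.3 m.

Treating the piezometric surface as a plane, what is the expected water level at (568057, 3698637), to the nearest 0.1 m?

82.2 m

∂h/∂x = (83.8 − 83.2) / (567917 − 567812) = +0.005714
∂h/∂y = (79.3 − 83.2) / (3698702 − 3698532) = -0.02294
h(568057, 3698637) = 83.2 + (+0.005714)·(245) + (-0.02294)·(105) = 83.2 +1.400 -2.409 = 82.191 m.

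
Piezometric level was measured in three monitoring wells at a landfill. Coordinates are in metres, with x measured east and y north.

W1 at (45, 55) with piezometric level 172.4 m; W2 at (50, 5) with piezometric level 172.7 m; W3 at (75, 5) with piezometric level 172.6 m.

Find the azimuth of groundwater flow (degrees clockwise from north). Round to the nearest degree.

032°

Differences from W1: to W2 (Δx, Δy, Δh) = (5, -50, +0.3); to W3 = (30, -50, +0.2).
Solve a·Δx + b·Δy = Δh: det = 5·(-50) − 30·(-50) = 1250.
∂h/∂x = [(+0.3)·(-50) − (+0.2)·(-50)] / 1250 = -0.004000
∂h/∂y = [5·(+0.2) − 30·(+0.3)] / 1250 = -0.006400
Flow direction (−∇h) has components (+0.004000 E, +0.006400 N).
Azimuth = atan2(E, N) = atan2(+0.004000, +0.006400) = 32.0° ≈ 032°.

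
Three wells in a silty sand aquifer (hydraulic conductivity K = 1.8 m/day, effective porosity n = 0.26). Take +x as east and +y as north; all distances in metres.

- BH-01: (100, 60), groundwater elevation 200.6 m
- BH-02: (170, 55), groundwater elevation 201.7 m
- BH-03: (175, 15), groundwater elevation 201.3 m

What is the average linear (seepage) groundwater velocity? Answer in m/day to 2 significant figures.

0.14 m/day

With h = a·x + b·y + c and BH-01 as origin, the differences give:
  70·a + (-5)·b = +1.1
  75·a + (-45)·b = +0.7
Eliminate b (×(-45) and ×(-5), subtract): -2775·a = -46.00 → a = ∂h/∂x = +0.01658
Back-substitute: b = ∂h/∂y = +0.01207.
|∇h| = √(0.01658² + 0.01207²) = 0.02051
Seepage velocity v = K·i/n = 1.8 × 0.02051 / 0.26 = 0.142 m/day.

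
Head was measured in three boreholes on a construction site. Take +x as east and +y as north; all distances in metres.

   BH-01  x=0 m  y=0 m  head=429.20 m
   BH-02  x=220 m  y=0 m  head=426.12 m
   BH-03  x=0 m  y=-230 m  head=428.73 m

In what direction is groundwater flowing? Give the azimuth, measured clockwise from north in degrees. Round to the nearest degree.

098°

∂h/∂x = (426.12 − 429.20) / (220 − 0) = -0.01400
∂h/∂y = (428.73 − 429.20) / (-230 − 0) = +0.002043
Flow direction (−∇h) has components (+0.01400 E, -0.002043 N).
Azimuth = atan2(E, N) = atan2(+0.01400, -0.002043) = 98.3° ≈ 098°.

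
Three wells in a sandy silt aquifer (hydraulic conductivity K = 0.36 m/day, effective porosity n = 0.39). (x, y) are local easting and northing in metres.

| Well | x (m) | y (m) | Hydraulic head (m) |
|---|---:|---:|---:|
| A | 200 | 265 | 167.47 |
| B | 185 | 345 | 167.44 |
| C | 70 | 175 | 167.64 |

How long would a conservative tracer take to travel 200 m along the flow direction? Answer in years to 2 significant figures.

550 years

Differences from A: to B (Δx, Δy, Δh) = (-15, 80, -0.03); to C = (-130, -90, +0.17).
Determinant of the coordinate differences = (-15)·(-90) − (-130)·80 = 11750.
∂h/∂x = [(-0.03)·(-90) − (+0.17)·80] / 11750 = -0.0009277
∂h/∂y = [(-15)·(+0.17) − (-130)·(-0.03)] / 11750 = -0.0005489
|∇h| = √(-0.0009277² + -0.0005489²) = 0.001078
Seepage velocity v = K·i/n = 0.36 × 0.001078 / 0.39 = 0.0009951 m/day.
t = 200 / 0.0009951 = 2.01e+05 days = 550 years.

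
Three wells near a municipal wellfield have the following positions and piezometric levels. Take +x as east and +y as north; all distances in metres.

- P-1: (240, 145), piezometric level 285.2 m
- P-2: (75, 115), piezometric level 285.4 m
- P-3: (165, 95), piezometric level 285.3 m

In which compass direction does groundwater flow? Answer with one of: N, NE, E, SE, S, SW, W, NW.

E

With h = a·x + b·y + c and P-1 as origin, the differences give:
  (-165)·a + (-30)·b = +0.2
  (-75)·a + (-50)·b = +0.1
Eliminate b (×(-50) and ×(-30), subtract): 6000·a = -7.00 → a = ∂h/∂x = -0.001167
Back-substitute: b = ∂h/∂y = -0.0002500.
Flow = −∇h = (+0.001167 east, +0.0002500 north), which points east.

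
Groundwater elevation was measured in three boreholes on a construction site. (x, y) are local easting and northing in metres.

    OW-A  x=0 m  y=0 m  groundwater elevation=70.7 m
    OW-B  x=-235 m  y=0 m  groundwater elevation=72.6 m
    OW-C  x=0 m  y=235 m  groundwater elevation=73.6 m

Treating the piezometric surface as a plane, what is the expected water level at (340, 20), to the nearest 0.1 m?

∂h/∂x = (72.6 − 70.7) / (-235 − 0) = -0.008085
∂h/∂y = (73.6 − 70.7) / (235 − 0) = +0.01234
h(340, 20) = 70.7 + (-0.008085)·(340) + (+0.01234)·(20) = 70.7 -2.749 +0.247 = 68.198 m.

68.2 m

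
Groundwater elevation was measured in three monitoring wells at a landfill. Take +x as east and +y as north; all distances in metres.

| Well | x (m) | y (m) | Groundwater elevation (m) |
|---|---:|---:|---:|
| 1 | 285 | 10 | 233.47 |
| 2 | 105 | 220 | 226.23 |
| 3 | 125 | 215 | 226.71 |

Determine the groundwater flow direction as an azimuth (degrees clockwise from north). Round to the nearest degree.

Differences from 1: to 2 (Δx, Δy, Δh) = (-180, 210, -7.24); to 3 = (-160, 205, -6.76).
Solve a·Δx + b·Δy = Δh: det = (-180)·205 − (-160)·210 = -3300.
∂h/∂x = [(-7.24)·205 − (-6.76)·210] / -3300 = +0.01958
∂h/∂y = [(-180)·(-6.76) − (-160)·(-7.24)] / -3300 = -0.01770
Flow direction (−∇h) has components (-0.01958 E, +0.01770 N).
Azimuth = atan2(E, N) = atan2(-0.01958, +0.01770) = 312.1° ≈ 312°.

312°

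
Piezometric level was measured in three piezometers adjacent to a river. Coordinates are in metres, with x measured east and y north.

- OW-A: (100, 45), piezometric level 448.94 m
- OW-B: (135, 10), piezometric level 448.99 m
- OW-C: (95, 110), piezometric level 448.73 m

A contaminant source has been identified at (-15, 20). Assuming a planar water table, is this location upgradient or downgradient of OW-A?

upgradient

Taking OW-A as reference: OW-B−OW-A = (35, -35, +0.05); OW-C−OW-A = (-5, 65, -0.21).
Determinant of the coordinate differences = 35·65 − (-5)·(-35) = 2100.
∂h/∂x = [(+0.05)·65 − (-0.21)·(-35)] / 2100 = -0.001952
∂h/∂y = [35·(-0.21) − (-5)·(+0.05)] / 2100 = -0.003381
Head at (-15, 20) = 448.94 + (-0.001952)·(-115) + (-0.003381)·(-25) = 449.25 m.
That is higher than the 448.94 m at OW-A, so the point is upgradient.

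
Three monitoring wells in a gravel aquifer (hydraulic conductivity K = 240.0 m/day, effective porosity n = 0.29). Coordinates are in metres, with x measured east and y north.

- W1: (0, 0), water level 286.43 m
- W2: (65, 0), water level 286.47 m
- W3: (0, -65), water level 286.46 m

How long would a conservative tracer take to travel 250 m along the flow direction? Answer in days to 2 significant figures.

390 days

∂h/∂x = (286.47 − 286.43) / (65 − 0) = +0.0006154
∂h/∂y = (286.46 − 286.43) / (-65 − 0) = -0.0004615
|∇h| = √(0.0006154² + -0.0004615²) = 0.0007692
Seepage velocity v = K·i/n = 240.0 × 0.0007692 / 0.29 = 0.6366 m/day.
t = 250 / 0.6366 = 392.7 days.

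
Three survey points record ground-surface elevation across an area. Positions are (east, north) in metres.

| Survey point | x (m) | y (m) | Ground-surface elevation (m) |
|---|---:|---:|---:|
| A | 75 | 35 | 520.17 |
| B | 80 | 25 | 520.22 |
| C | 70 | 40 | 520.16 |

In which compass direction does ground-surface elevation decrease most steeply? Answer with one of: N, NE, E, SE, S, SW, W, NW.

With z = a·x + b·y + c and A as origin, the differences give:
  5·a + (-10)·b = +0.05
  (-5)·a + 5·b = -0.01
Eliminate b (×5 and ×(-10), subtract): -25·a = 0.150 → a = ∂z/∂x = -0.006000
Back-substitute: b = ∂z/∂y = -0.008000.
Steepest decrease is along −∇f = (+0.006000 E, +0.008000 N) → northeast.

NE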